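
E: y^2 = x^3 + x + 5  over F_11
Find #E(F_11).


For each x in F_11, count y with y^2 = x^3 + 1 x + 5 mod 11:
  x = 0: RHS = 5, y in [4, 7]  -> 2 point(s)
  x = 2: RHS = 4, y in [2, 9]  -> 2 point(s)
  x = 5: RHS = 3, y in [5, 6]  -> 2 point(s)
  x = 7: RHS = 3, y in [5, 6]  -> 2 point(s)
  x = 10: RHS = 3, y in [5, 6]  -> 2 point(s)
Affine points: 10. Add the point at infinity: total = 11.

#E(F_11) = 11


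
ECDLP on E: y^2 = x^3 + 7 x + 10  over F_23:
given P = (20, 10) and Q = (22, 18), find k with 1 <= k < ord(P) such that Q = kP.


Enumerate multiples of P until we hit Q = (22, 18):
  1P = (20, 10)
  2P = (22, 5)
  3P = (16, 3)
  4P = (3, 14)
  5P = (3, 9)
  6P = (16, 20)
  7P = (22, 18)
Match found at i = 7.

k = 7


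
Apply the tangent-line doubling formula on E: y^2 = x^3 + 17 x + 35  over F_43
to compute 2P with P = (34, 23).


Doubling: s = (3 x1^2 + a) / (2 y1)
s = (3*34^2 + 17) / (2*23) mod 43 = 15
x3 = s^2 - 2 x1 mod 43 = 15^2 - 2*34 = 28
y3 = s (x1 - x3) - y1 mod 43 = 15 * (34 - 28) - 23 = 24

2P = (28, 24)


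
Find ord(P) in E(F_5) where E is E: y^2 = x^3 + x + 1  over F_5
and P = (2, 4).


Compute successive multiples of P until we hit O:
  1P = (2, 4)
  2P = (2, 1)
  3P = O

ord(P) = 3


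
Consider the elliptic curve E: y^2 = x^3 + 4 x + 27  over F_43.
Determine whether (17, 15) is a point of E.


Check whether y^2 = x^3 + 4 x + 27 (mod 43) for (x, y) = (17, 15).
LHS: y^2 = 15^2 mod 43 = 10
RHS: x^3 + 4 x + 27 = 17^3 + 4*17 + 27 mod 43 = 20
LHS != RHS

No, not on the curve


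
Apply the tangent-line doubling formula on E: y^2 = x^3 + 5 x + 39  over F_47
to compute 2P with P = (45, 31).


Doubling: s = (3 x1^2 + a) / (2 y1)
s = (3*45^2 + 5) / (2*31) mod 47 = 45
x3 = s^2 - 2 x1 mod 47 = 45^2 - 2*45 = 8
y3 = s (x1 - x3) - y1 mod 47 = 45 * (45 - 8) - 31 = 36

2P = (8, 36)


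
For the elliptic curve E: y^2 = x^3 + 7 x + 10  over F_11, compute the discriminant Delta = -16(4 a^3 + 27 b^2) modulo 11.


4 a^3 + 27 b^2 = 4*7^3 + 27*10^2 = 1372 + 2700 = 4072
Delta = -16 * (4072) = -65152
Delta mod 11 = 1

Delta = 1 (mod 11)


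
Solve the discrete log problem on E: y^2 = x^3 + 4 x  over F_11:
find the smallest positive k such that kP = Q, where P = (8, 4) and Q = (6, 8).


Enumerate multiples of P until we hit Q = (6, 8):
  1P = (8, 4)
  2P = (4, 6)
  3P = (2, 4)
  4P = (1, 7)
  5P = (6, 3)
  6P = (0, 0)
  7P = (6, 8)
Match found at i = 7.

k = 7


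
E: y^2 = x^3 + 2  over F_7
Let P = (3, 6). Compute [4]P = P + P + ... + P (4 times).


k = 4 = 100_2 (binary, LSB first: 001)
Double-and-add from P = (3, 6):
  bit 0 = 0: acc unchanged = O
  bit 1 = 0: acc unchanged = O
  bit 2 = 1: acc = O + (3, 6) = (3, 6)

4P = (3, 6)


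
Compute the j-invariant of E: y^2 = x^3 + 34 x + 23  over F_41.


Delta = -16(4 a^3 + 27 b^2) mod 41 = 23
-1728 * (4 a)^3 = -1728 * (4*34)^3 mod 41 = 20
j = 20 * 23^(-1) mod 41 = 8

j = 8 (mod 41)


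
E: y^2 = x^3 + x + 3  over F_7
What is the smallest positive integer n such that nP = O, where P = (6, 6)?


Compute successive multiples of P until we hit O:
  1P = (6, 6)
  2P = (6, 1)
  3P = O

ord(P) = 3


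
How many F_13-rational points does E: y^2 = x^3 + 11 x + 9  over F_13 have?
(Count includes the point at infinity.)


For each x in F_13, count y with y^2 = x^3 + 11 x + 9 mod 13:
  x = 0: RHS = 9, y in [3, 10]  -> 2 point(s)
  x = 2: RHS = 0, y in [0]  -> 1 point(s)
  x = 3: RHS = 4, y in [2, 11]  -> 2 point(s)
  x = 4: RHS = 0, y in [0]  -> 1 point(s)
  x = 7: RHS = 0, y in [0]  -> 1 point(s)
  x = 10: RHS = 1, y in [1, 12]  -> 2 point(s)
  x = 12: RHS = 10, y in [6, 7]  -> 2 point(s)
Affine points: 11. Add the point at infinity: total = 12.

#E(F_13) = 12


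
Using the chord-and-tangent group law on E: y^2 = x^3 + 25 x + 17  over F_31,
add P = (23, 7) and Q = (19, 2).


P != Q, so use the chord formula.
s = (y2 - y1) / (x2 - x1) = (26) / (27) mod 31 = 9
x3 = s^2 - x1 - x2 mod 31 = 9^2 - 23 - 19 = 8
y3 = s (x1 - x3) - y1 mod 31 = 9 * (23 - 8) - 7 = 4

P + Q = (8, 4)


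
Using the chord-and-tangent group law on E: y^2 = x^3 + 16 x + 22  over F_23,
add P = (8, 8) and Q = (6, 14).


P != Q, so use the chord formula.
s = (y2 - y1) / (x2 - x1) = (6) / (21) mod 23 = 20
x3 = s^2 - x1 - x2 mod 23 = 20^2 - 8 - 6 = 18
y3 = s (x1 - x3) - y1 mod 23 = 20 * (8 - 18) - 8 = 22

P + Q = (18, 22)


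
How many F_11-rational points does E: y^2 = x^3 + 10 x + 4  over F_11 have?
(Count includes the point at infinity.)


For each x in F_11, count y with y^2 = x^3 + 10 x + 4 mod 11:
  x = 0: RHS = 4, y in [2, 9]  -> 2 point(s)
  x = 1: RHS = 4, y in [2, 9]  -> 2 point(s)
  x = 4: RHS = 9, y in [3, 8]  -> 2 point(s)
  x = 5: RHS = 3, y in [5, 6]  -> 2 point(s)
  x = 6: RHS = 5, y in [4, 7]  -> 2 point(s)
  x = 9: RHS = 9, y in [3, 8]  -> 2 point(s)
  x = 10: RHS = 4, y in [2, 9]  -> 2 point(s)
Affine points: 14. Add the point at infinity: total = 15.

#E(F_11) = 15


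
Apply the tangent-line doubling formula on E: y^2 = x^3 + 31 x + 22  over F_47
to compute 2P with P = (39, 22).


Doubling: s = (3 x1^2 + a) / (2 y1)
s = (3*39^2 + 31) / (2*22) mod 47 = 4
x3 = s^2 - 2 x1 mod 47 = 4^2 - 2*39 = 32
y3 = s (x1 - x3) - y1 mod 47 = 4 * (39 - 32) - 22 = 6

2P = (32, 6)


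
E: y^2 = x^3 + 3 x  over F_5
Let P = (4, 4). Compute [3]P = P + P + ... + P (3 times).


k = 3 = 11_2 (binary, LSB first: 11)
Double-and-add from P = (4, 4):
  bit 0 = 1: acc = O + (4, 4) = (4, 4)
  bit 1 = 1: acc = (4, 4) + (1, 2) = (1, 3)

3P = (1, 3)


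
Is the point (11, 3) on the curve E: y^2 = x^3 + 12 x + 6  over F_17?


Check whether y^2 = x^3 + 12 x + 6 (mod 17) for (x, y) = (11, 3).
LHS: y^2 = 3^2 mod 17 = 9
RHS: x^3 + 12 x + 6 = 11^3 + 12*11 + 6 mod 17 = 7
LHS != RHS

No, not on the curve


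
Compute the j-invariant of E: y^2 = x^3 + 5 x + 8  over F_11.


Delta = -16(4 a^3 + 27 b^2) mod 11 = 3
-1728 * (4 a)^3 = -1728 * (4*5)^3 mod 11 = 8
j = 8 * 3^(-1) mod 11 = 10

j = 10 (mod 11)


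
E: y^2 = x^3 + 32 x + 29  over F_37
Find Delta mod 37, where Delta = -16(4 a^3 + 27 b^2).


4 a^3 + 27 b^2 = 4*32^3 + 27*29^2 = 131072 + 22707 = 153779
Delta = -16 * (153779) = -2460464
Delta mod 37 = 36

Delta = 36 (mod 37)


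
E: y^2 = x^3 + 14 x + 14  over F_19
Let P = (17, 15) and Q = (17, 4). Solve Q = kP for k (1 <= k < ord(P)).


Enumerate multiples of P until we hit Q = (17, 4):
  1P = (17, 15)
  2P = (11, 13)
  3P = (8, 7)
  4P = (3, 8)
  5P = (4, 1)
  6P = (14, 16)
  7P = (5, 0)
  8P = (14, 3)
  9P = (4, 18)
  10P = (3, 11)
  11P = (8, 12)
  12P = (11, 6)
  13P = (17, 4)
Match found at i = 13.

k = 13


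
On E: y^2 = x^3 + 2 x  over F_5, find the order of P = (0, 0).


Compute successive multiples of P until we hit O:
  1P = (0, 0)
  2P = O

ord(P) = 2


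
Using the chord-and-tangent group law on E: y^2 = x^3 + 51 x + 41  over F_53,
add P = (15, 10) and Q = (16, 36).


P != Q, so use the chord formula.
s = (y2 - y1) / (x2 - x1) = (26) / (1) mod 53 = 26
x3 = s^2 - x1 - x2 mod 53 = 26^2 - 15 - 16 = 9
y3 = s (x1 - x3) - y1 mod 53 = 26 * (15 - 9) - 10 = 40

P + Q = (9, 40)


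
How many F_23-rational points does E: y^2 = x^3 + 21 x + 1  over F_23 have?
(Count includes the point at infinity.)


For each x in F_23, count y with y^2 = x^3 + 21 x + 1 mod 23:
  x = 0: RHS = 1, y in [1, 22]  -> 2 point(s)
  x = 1: RHS = 0, y in [0]  -> 1 point(s)
  x = 5: RHS = 1, y in [1, 22]  -> 2 point(s)
  x = 7: RHS = 8, y in [10, 13]  -> 2 point(s)
  x = 12: RHS = 3, y in [7, 16]  -> 2 point(s)
  x = 14: RHS = 3, y in [7, 16]  -> 2 point(s)
  x = 17: RHS = 4, y in [2, 21]  -> 2 point(s)
  x = 18: RHS = 1, y in [1, 22]  -> 2 point(s)
  x = 20: RHS = 3, y in [7, 16]  -> 2 point(s)
  x = 22: RHS = 2, y in [5, 18]  -> 2 point(s)
Affine points: 19. Add the point at infinity: total = 20.

#E(F_23) = 20


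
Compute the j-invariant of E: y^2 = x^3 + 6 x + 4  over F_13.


Delta = -16(4 a^3 + 27 b^2) mod 13 = 12
-1728 * (4 a)^3 = -1728 * (4*6)^3 mod 13 = 5
j = 5 * 12^(-1) mod 13 = 8

j = 8 (mod 13)


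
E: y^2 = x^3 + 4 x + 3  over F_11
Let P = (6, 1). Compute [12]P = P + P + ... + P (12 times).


k = 12 = 1100_2 (binary, LSB first: 0011)
Double-and-add from P = (6, 1):
  bit 0 = 0: acc unchanged = O
  bit 1 = 0: acc unchanged = O
  bit 2 = 1: acc = O + (5, 4) = (5, 4)
  bit 3 = 1: acc = (5, 4) + (10, 3) = (0, 6)

12P = (0, 6)


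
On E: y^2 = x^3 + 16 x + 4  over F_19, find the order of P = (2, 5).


Compute successive multiples of P until we hit O:
  1P = (2, 5)
  2P = (16, 9)
  3P = (10, 9)
  4P = (12, 9)
  5P = (12, 10)
  6P = (10, 10)
  7P = (16, 10)
  8P = (2, 14)
  ... (continuing to 9P)
  9P = O

ord(P) = 9


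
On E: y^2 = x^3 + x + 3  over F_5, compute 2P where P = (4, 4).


Doubling: s = (3 x1^2 + a) / (2 y1)
s = (3*4^2 + 1) / (2*4) mod 5 = 3
x3 = s^2 - 2 x1 mod 5 = 3^2 - 2*4 = 1
y3 = s (x1 - x3) - y1 mod 5 = 3 * (4 - 1) - 4 = 0

2P = (1, 0)


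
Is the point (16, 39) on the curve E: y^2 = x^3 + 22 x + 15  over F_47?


Check whether y^2 = x^3 + 22 x + 15 (mod 47) for (x, y) = (16, 39).
LHS: y^2 = 39^2 mod 47 = 17
RHS: x^3 + 22 x + 15 = 16^3 + 22*16 + 15 mod 47 = 45
LHS != RHS

No, not on the curve


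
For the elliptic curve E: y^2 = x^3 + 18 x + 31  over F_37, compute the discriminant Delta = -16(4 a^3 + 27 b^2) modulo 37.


4 a^3 + 27 b^2 = 4*18^3 + 27*31^2 = 23328 + 25947 = 49275
Delta = -16 * (49275) = -788400
Delta mod 37 = 33

Delta = 33 (mod 37)


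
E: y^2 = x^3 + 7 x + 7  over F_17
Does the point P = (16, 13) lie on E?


Check whether y^2 = x^3 + 7 x + 7 (mod 17) for (x, y) = (16, 13).
LHS: y^2 = 13^2 mod 17 = 16
RHS: x^3 + 7 x + 7 = 16^3 + 7*16 + 7 mod 17 = 16
LHS = RHS

Yes, on the curve


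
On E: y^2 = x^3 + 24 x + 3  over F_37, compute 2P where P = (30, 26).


Doubling: s = (3 x1^2 + a) / (2 y1)
s = (3*30^2 + 24) / (2*26) mod 37 = 4
x3 = s^2 - 2 x1 mod 37 = 4^2 - 2*30 = 30
y3 = s (x1 - x3) - y1 mod 37 = 4 * (30 - 30) - 26 = 11

2P = (30, 11)


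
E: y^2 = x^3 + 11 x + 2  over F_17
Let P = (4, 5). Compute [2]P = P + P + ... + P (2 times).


k = 2 = 10_2 (binary, LSB first: 01)
Double-and-add from P = (4, 5):
  bit 0 = 0: acc unchanged = O
  bit 1 = 1: acc = O + (11, 3) = (11, 3)

2P = (11, 3)


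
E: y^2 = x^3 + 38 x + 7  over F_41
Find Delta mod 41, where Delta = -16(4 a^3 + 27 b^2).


4 a^3 + 27 b^2 = 4*38^3 + 27*7^2 = 219488 + 1323 = 220811
Delta = -16 * (220811) = -3532976
Delta mod 41 = 35

Delta = 35 (mod 41)


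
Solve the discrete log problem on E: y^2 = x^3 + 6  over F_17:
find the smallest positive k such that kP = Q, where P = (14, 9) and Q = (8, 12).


Enumerate multiples of P until we hit Q = (8, 12):
  1P = (14, 9)
  2P = (4, 6)
  3P = (3, 13)
  4P = (8, 12)
Match found at i = 4.

k = 4


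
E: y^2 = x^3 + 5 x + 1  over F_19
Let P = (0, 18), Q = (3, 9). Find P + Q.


P != Q, so use the chord formula.
s = (y2 - y1) / (x2 - x1) = (10) / (3) mod 19 = 16
x3 = s^2 - x1 - x2 mod 19 = 16^2 - 0 - 3 = 6
y3 = s (x1 - x3) - y1 mod 19 = 16 * (0 - 6) - 18 = 0

P + Q = (6, 0)


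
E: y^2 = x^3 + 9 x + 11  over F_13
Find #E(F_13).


For each x in F_13, count y with y^2 = x^3 + 9 x + 11 mod 13:
  x = 3: RHS = 0, y in [0]  -> 1 point(s)
  x = 5: RHS = 12, y in [5, 8]  -> 2 point(s)
  x = 7: RHS = 1, y in [1, 12]  -> 2 point(s)
  x = 8: RHS = 10, y in [6, 7]  -> 2 point(s)
  x = 10: RHS = 9, y in [3, 10]  -> 2 point(s)
  x = 12: RHS = 1, y in [1, 12]  -> 2 point(s)
Affine points: 11. Add the point at infinity: total = 12.

#E(F_13) = 12


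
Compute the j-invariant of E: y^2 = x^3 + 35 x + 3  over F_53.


Delta = -16(4 a^3 + 27 b^2) mod 53 = 3
-1728 * (4 a)^3 = -1728 * (4*35)^3 mod 53 = 15
j = 15 * 3^(-1) mod 53 = 5

j = 5 (mod 53)


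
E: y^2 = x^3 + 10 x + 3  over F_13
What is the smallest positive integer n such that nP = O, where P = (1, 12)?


Compute successive multiples of P until we hit O:
  1P = (1, 12)
  2P = (11, 1)
  3P = (0, 9)
  4P = (8, 6)
  5P = (5, 10)
  6P = (4, 9)
  7P = (9, 9)
  8P = (7, 0)
  ... (continuing to 16P)
  16P = O

ord(P) = 16


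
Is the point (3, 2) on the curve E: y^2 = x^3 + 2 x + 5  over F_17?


Check whether y^2 = x^3 + 2 x + 5 (mod 17) for (x, y) = (3, 2).
LHS: y^2 = 2^2 mod 17 = 4
RHS: x^3 + 2 x + 5 = 3^3 + 2*3 + 5 mod 17 = 4
LHS = RHS

Yes, on the curve


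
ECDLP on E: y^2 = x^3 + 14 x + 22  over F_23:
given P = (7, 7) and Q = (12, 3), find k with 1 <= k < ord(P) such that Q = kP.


Enumerate multiples of P until we hit Q = (12, 3):
  1P = (7, 7)
  2P = (9, 16)
  3P = (10, 14)
  4P = (14, 15)
  5P = (8, 5)
  6P = (12, 3)
Match found at i = 6.

k = 6


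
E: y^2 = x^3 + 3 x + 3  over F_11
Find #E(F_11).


For each x in F_11, count y with y^2 = x^3 + 3 x + 3 mod 11:
  x = 0: RHS = 3, y in [5, 6]  -> 2 point(s)
  x = 5: RHS = 0, y in [0]  -> 1 point(s)
  x = 7: RHS = 4, y in [2, 9]  -> 2 point(s)
  x = 8: RHS = 0, y in [0]  -> 1 point(s)
  x = 9: RHS = 0, y in [0]  -> 1 point(s)
Affine points: 7. Add the point at infinity: total = 8.

#E(F_11) = 8


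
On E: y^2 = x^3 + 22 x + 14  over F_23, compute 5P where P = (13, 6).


k = 5 = 101_2 (binary, LSB first: 101)
Double-and-add from P = (13, 6):
  bit 0 = 1: acc = O + (13, 6) = (13, 6)
  bit 1 = 0: acc unchanged = (13, 6)
  bit 2 = 1: acc = (13, 6) + (19, 0) = (15, 19)

5P = (15, 19)


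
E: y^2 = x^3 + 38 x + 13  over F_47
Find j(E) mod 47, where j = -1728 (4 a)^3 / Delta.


Delta = -16(4 a^3 + 27 b^2) mod 47 = 15
-1728 * (4 a)^3 = -1728 * (4*38)^3 mod 47 = 24
j = 24 * 15^(-1) mod 47 = 11

j = 11 (mod 47)


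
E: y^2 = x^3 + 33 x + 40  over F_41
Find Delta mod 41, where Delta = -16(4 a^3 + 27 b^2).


4 a^3 + 27 b^2 = 4*33^3 + 27*40^2 = 143748 + 43200 = 186948
Delta = -16 * (186948) = -2991168
Delta mod 41 = 28

Delta = 28 (mod 41)


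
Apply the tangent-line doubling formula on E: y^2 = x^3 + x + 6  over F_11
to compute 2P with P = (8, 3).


Doubling: s = (3 x1^2 + a) / (2 y1)
s = (3*8^2 + 1) / (2*3) mod 11 = 1
x3 = s^2 - 2 x1 mod 11 = 1^2 - 2*8 = 7
y3 = s (x1 - x3) - y1 mod 11 = 1 * (8 - 7) - 3 = 9

2P = (7, 9)


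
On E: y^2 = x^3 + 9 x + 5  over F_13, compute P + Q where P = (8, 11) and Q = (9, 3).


P != Q, so use the chord formula.
s = (y2 - y1) / (x2 - x1) = (5) / (1) mod 13 = 5
x3 = s^2 - x1 - x2 mod 13 = 5^2 - 8 - 9 = 8
y3 = s (x1 - x3) - y1 mod 13 = 5 * (8 - 8) - 11 = 2

P + Q = (8, 2)


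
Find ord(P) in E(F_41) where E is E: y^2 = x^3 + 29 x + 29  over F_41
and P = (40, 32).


Compute successive multiples of P until we hit O:
  1P = (40, 32)
  2P = (33, 33)
  3P = (4, 39)
  4P = (17, 33)
  5P = (35, 7)
  6P = (32, 8)
  7P = (19, 31)
  8P = (27, 35)
  ... (continuing to 47P)
  47P = O

ord(P) = 47


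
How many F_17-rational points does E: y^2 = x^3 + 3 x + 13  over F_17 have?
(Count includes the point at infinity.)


For each x in F_17, count y with y^2 = x^3 + 3 x + 13 mod 17:
  x = 0: RHS = 13, y in [8, 9]  -> 2 point(s)
  x = 1: RHS = 0, y in [0]  -> 1 point(s)
  x = 3: RHS = 15, y in [7, 10]  -> 2 point(s)
  x = 4: RHS = 4, y in [2, 15]  -> 2 point(s)
  x = 5: RHS = 0, y in [0]  -> 1 point(s)
  x = 6: RHS = 9, y in [3, 14]  -> 2 point(s)
  x = 9: RHS = 4, y in [2, 15]  -> 2 point(s)
  x = 11: RHS = 0, y in [0]  -> 1 point(s)
  x = 12: RHS = 9, y in [3, 14]  -> 2 point(s)
  x = 15: RHS = 16, y in [4, 13]  -> 2 point(s)
  x = 16: RHS = 9, y in [3, 14]  -> 2 point(s)
Affine points: 19. Add the point at infinity: total = 20.

#E(F_17) = 20


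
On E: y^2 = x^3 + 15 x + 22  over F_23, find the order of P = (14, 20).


Compute successive multiples of P until we hit O:
  1P = (14, 20)
  2P = (4, 10)
  3P = (6, 11)
  4P = (19, 6)
  5P = (19, 17)
  6P = (6, 12)
  7P = (4, 13)
  8P = (14, 3)
  ... (continuing to 9P)
  9P = O

ord(P) = 9


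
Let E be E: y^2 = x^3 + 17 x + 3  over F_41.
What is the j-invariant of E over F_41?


Delta = -16(4 a^3 + 27 b^2) mod 41 = 4
-1728 * (4 a)^3 = -1728 * (4*17)^3 mod 41 = 23
j = 23 * 4^(-1) mod 41 = 16

j = 16 (mod 41)


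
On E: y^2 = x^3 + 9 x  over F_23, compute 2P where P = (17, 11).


Doubling: s = (3 x1^2 + a) / (2 y1)
s = (3*17^2 + 9) / (2*11) mod 23 = 21
x3 = s^2 - 2 x1 mod 23 = 21^2 - 2*17 = 16
y3 = s (x1 - x3) - y1 mod 23 = 21 * (17 - 16) - 11 = 10

2P = (16, 10)


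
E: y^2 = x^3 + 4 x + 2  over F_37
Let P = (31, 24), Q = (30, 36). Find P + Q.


P != Q, so use the chord formula.
s = (y2 - y1) / (x2 - x1) = (12) / (36) mod 37 = 25
x3 = s^2 - x1 - x2 mod 37 = 25^2 - 31 - 30 = 9
y3 = s (x1 - x3) - y1 mod 37 = 25 * (31 - 9) - 24 = 8

P + Q = (9, 8)


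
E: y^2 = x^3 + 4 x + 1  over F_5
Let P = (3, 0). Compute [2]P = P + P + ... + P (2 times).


k = 2 = 10_2 (binary, LSB first: 01)
Double-and-add from P = (3, 0):
  bit 0 = 0: acc unchanged = O
  bit 1 = 1: acc = O + O = O

2P = O


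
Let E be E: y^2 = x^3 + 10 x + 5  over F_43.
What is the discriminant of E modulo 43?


4 a^3 + 27 b^2 = 4*10^3 + 27*5^2 = 4000 + 675 = 4675
Delta = -16 * (4675) = -74800
Delta mod 43 = 20

Delta = 20 (mod 43)


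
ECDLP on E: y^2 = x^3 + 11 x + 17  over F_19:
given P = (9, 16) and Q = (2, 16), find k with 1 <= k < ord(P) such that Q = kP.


Enumerate multiples of P until we hit Q = (2, 16):
  1P = (9, 16)
  2P = (5, 11)
  3P = (3, 1)
  4P = (18, 9)
  5P = (17, 5)
  6P = (13, 18)
  7P = (2, 16)
Match found at i = 7.

k = 7


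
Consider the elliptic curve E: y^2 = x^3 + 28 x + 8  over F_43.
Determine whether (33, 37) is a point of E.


Check whether y^2 = x^3 + 28 x + 8 (mod 43) for (x, y) = (33, 37).
LHS: y^2 = 37^2 mod 43 = 36
RHS: x^3 + 28 x + 8 = 33^3 + 28*33 + 8 mod 43 = 18
LHS != RHS

No, not on the curve


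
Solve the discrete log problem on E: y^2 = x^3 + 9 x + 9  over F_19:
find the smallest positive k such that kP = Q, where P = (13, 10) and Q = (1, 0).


Enumerate multiples of P until we hit Q = (1, 0):
  1P = (13, 10)
  2P = (2, 4)
  3P = (1, 0)
Match found at i = 3.

k = 3


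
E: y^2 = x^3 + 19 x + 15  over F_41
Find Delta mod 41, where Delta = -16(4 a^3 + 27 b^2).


4 a^3 + 27 b^2 = 4*19^3 + 27*15^2 = 27436 + 6075 = 33511
Delta = -16 * (33511) = -536176
Delta mod 41 = 22

Delta = 22 (mod 41)


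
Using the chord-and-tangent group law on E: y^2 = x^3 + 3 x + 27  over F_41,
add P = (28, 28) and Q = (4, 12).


P != Q, so use the chord formula.
s = (y2 - y1) / (x2 - x1) = (25) / (17) mod 41 = 28
x3 = s^2 - x1 - x2 mod 41 = 28^2 - 28 - 4 = 14
y3 = s (x1 - x3) - y1 mod 41 = 28 * (28 - 14) - 28 = 36

P + Q = (14, 36)


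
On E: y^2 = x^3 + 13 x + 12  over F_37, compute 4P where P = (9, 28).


k = 4 = 100_2 (binary, LSB first: 001)
Double-and-add from P = (9, 28):
  bit 0 = 0: acc unchanged = O
  bit 1 = 0: acc unchanged = O
  bit 2 = 1: acc = O + (17, 15) = (17, 15)

4P = (17, 15)


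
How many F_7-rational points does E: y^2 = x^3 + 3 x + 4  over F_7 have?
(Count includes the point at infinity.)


For each x in F_7, count y with y^2 = x^3 + 3 x + 4 mod 7:
  x = 0: RHS = 4, y in [2, 5]  -> 2 point(s)
  x = 1: RHS = 1, y in [1, 6]  -> 2 point(s)
  x = 2: RHS = 4, y in [2, 5]  -> 2 point(s)
  x = 5: RHS = 4, y in [2, 5]  -> 2 point(s)
  x = 6: RHS = 0, y in [0]  -> 1 point(s)
Affine points: 9. Add the point at infinity: total = 10.

#E(F_7) = 10


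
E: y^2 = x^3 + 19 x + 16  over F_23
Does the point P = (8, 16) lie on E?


Check whether y^2 = x^3 + 19 x + 16 (mod 23) for (x, y) = (8, 16).
LHS: y^2 = 16^2 mod 23 = 3
RHS: x^3 + 19 x + 16 = 8^3 + 19*8 + 16 mod 23 = 13
LHS != RHS

No, not on the curve


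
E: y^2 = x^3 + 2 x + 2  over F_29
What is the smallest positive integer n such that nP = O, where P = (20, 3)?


Compute successive multiples of P until we hit O:
  1P = (20, 3)
  2P = (9, 16)
  3P = (28, 17)
  4P = (4, 25)
  5P = (1, 18)
  6P = (3, 8)
  7P = (10, 6)
  8P = (22, 15)
  ... (continuing to 21P)
  21P = O

ord(P) = 21


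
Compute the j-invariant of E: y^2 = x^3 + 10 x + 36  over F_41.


Delta = -16(4 a^3 + 27 b^2) mod 41 = 25
-1728 * (4 a)^3 = -1728 * (4*10)^3 mod 41 = 6
j = 6 * 25^(-1) mod 41 = 15

j = 15 (mod 41)


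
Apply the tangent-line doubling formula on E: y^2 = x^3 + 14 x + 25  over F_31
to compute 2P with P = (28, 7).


Doubling: s = (3 x1^2 + a) / (2 y1)
s = (3*28^2 + 14) / (2*7) mod 31 = 14
x3 = s^2 - 2 x1 mod 31 = 14^2 - 2*28 = 16
y3 = s (x1 - x3) - y1 mod 31 = 14 * (28 - 16) - 7 = 6

2P = (16, 6)


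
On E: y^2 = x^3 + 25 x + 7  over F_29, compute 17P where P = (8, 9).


k = 17 = 10001_2 (binary, LSB first: 10001)
Double-and-add from P = (8, 9):
  bit 0 = 1: acc = O + (8, 9) = (8, 9)
  bit 1 = 0: acc unchanged = (8, 9)
  bit 2 = 0: acc unchanged = (8, 9)
  bit 3 = 0: acc unchanged = (8, 9)
  bit 4 = 1: acc = (8, 9) + (6, 24) = (6, 5)

17P = (6, 5)


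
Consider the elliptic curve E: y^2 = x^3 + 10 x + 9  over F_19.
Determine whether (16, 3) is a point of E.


Check whether y^2 = x^3 + 10 x + 9 (mod 19) for (x, y) = (16, 3).
LHS: y^2 = 3^2 mod 19 = 9
RHS: x^3 + 10 x + 9 = 16^3 + 10*16 + 9 mod 19 = 9
LHS = RHS

Yes, on the curve


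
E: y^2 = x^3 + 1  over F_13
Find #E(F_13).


For each x in F_13, count y with y^2 = x^3 + 0 x + 1 mod 13:
  x = 0: RHS = 1, y in [1, 12]  -> 2 point(s)
  x = 2: RHS = 9, y in [3, 10]  -> 2 point(s)
  x = 4: RHS = 0, y in [0]  -> 1 point(s)
  x = 5: RHS = 9, y in [3, 10]  -> 2 point(s)
  x = 6: RHS = 9, y in [3, 10]  -> 2 point(s)
  x = 10: RHS = 0, y in [0]  -> 1 point(s)
  x = 12: RHS = 0, y in [0]  -> 1 point(s)
Affine points: 11. Add the point at infinity: total = 12.

#E(F_13) = 12


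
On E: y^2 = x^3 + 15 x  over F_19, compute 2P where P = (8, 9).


Doubling: s = (3 x1^2 + a) / (2 y1)
s = (3*8^2 + 15) / (2*9) mod 19 = 2
x3 = s^2 - 2 x1 mod 19 = 2^2 - 2*8 = 7
y3 = s (x1 - x3) - y1 mod 19 = 2 * (8 - 7) - 9 = 12

2P = (7, 12)


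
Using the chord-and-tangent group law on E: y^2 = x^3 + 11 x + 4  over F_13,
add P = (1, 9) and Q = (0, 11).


P != Q, so use the chord formula.
s = (y2 - y1) / (x2 - x1) = (2) / (12) mod 13 = 11
x3 = s^2 - x1 - x2 mod 13 = 11^2 - 1 - 0 = 3
y3 = s (x1 - x3) - y1 mod 13 = 11 * (1 - 3) - 9 = 8

P + Q = (3, 8)


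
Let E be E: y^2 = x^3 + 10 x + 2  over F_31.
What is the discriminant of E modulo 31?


4 a^3 + 27 b^2 = 4*10^3 + 27*2^2 = 4000 + 108 = 4108
Delta = -16 * (4108) = -65728
Delta mod 31 = 23

Delta = 23 (mod 31)


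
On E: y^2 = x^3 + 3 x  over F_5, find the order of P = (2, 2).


Compute successive multiples of P until we hit O:
  1P = (2, 2)
  2P = (1, 3)
  3P = (3, 4)
  4P = (4, 4)
  5P = (0, 0)
  6P = (4, 1)
  7P = (3, 1)
  8P = (1, 2)
  ... (continuing to 10P)
  10P = O

ord(P) = 10


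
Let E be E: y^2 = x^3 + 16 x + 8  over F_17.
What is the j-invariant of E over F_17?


Delta = -16(4 a^3 + 27 b^2) mod 17 = 7
-1728 * (4 a)^3 = -1728 * (4*16)^3 mod 17 = 7
j = 7 * 7^(-1) mod 17 = 1

j = 1 (mod 17)


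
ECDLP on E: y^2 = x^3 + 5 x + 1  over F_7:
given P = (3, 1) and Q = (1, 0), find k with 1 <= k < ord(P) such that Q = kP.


Enumerate multiples of P until we hit Q = (1, 0):
  1P = (3, 1)
  2P = (5, 2)
  3P = (1, 0)
Match found at i = 3.

k = 3


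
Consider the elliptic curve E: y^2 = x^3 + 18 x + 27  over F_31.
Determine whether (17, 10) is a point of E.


Check whether y^2 = x^3 + 18 x + 27 (mod 31) for (x, y) = (17, 10).
LHS: y^2 = 10^2 mod 31 = 7
RHS: x^3 + 18 x + 27 = 17^3 + 18*17 + 27 mod 31 = 7
LHS = RHS

Yes, on the curve


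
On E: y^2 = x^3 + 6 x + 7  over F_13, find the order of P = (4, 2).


Compute successive multiples of P until we hit O:
  1P = (4, 2)
  2P = (2, 12)
  3P = (6, 8)
  4P = (12, 0)
  5P = (6, 5)
  6P = (2, 1)
  7P = (4, 11)
  8P = O

ord(P) = 8


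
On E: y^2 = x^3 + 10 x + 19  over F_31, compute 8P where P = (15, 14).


k = 8 = 1000_2 (binary, LSB first: 0001)
Double-and-add from P = (15, 14):
  bit 0 = 0: acc unchanged = O
  bit 1 = 0: acc unchanged = O
  bit 2 = 0: acc unchanged = O
  bit 3 = 1: acc = O + (20, 2) = (20, 2)

8P = (20, 2)


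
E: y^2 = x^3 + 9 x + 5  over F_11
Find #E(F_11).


For each x in F_11, count y with y^2 = x^3 + 9 x + 5 mod 11:
  x = 0: RHS = 5, y in [4, 7]  -> 2 point(s)
  x = 1: RHS = 4, y in [2, 9]  -> 2 point(s)
  x = 2: RHS = 9, y in [3, 8]  -> 2 point(s)
  x = 3: RHS = 4, y in [2, 9]  -> 2 point(s)
  x = 6: RHS = 0, y in [0]  -> 1 point(s)
  x = 7: RHS = 4, y in [2, 9]  -> 2 point(s)
  x = 9: RHS = 1, y in [1, 10]  -> 2 point(s)
Affine points: 13. Add the point at infinity: total = 14.

#E(F_11) = 14


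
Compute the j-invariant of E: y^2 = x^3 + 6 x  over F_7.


Delta = -16(4 a^3 + 27 b^2) mod 7 = 1
-1728 * (4 a)^3 = -1728 * (4*6)^3 mod 7 = 6
j = 6 * 1^(-1) mod 7 = 6

j = 6 (mod 7)


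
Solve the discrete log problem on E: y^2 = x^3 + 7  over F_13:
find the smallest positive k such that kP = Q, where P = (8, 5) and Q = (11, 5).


Enumerate multiples of P until we hit Q = (11, 5):
  1P = (8, 5)
  2P = (11, 5)
Match found at i = 2.

k = 2


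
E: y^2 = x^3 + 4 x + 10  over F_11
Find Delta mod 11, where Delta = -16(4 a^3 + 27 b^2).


4 a^3 + 27 b^2 = 4*4^3 + 27*10^2 = 256 + 2700 = 2956
Delta = -16 * (2956) = -47296
Delta mod 11 = 4

Delta = 4 (mod 11)


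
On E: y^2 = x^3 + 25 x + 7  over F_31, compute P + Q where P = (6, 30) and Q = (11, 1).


P != Q, so use the chord formula.
s = (y2 - y1) / (x2 - x1) = (2) / (5) mod 31 = 19
x3 = s^2 - x1 - x2 mod 31 = 19^2 - 6 - 11 = 3
y3 = s (x1 - x3) - y1 mod 31 = 19 * (6 - 3) - 30 = 27

P + Q = (3, 27)


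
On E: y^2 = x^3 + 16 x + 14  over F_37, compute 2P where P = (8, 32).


Doubling: s = (3 x1^2 + a) / (2 y1)
s = (3*8^2 + 16) / (2*32) mod 37 = 31
x3 = s^2 - 2 x1 mod 37 = 31^2 - 2*8 = 20
y3 = s (x1 - x3) - y1 mod 37 = 31 * (8 - 20) - 32 = 3

2P = (20, 3)


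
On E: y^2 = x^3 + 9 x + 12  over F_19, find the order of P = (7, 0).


Compute successive multiples of P until we hit O:
  1P = (7, 0)
  2P = O

ord(P) = 2


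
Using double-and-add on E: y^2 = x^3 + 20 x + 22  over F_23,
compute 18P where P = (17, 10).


k = 18 = 10010_2 (binary, LSB first: 01001)
Double-and-add from P = (17, 10):
  bit 0 = 0: acc unchanged = O
  bit 1 = 1: acc = O + (18, 2) = (18, 2)
  bit 2 = 0: acc unchanged = (18, 2)
  bit 3 = 0: acc unchanged = (18, 2)
  bit 4 = 1: acc = (18, 2) + (10, 16) = (11, 3)

18P = (11, 3)


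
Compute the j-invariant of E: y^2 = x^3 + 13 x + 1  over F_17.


Delta = -16(4 a^3 + 27 b^2) mod 17 = 9
-1728 * (4 a)^3 = -1728 * (4*13)^3 mod 17 = 6
j = 6 * 9^(-1) mod 17 = 12

j = 12 (mod 17)


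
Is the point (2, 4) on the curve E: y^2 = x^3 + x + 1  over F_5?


Check whether y^2 = x^3 + 1 x + 1 (mod 5) for (x, y) = (2, 4).
LHS: y^2 = 4^2 mod 5 = 1
RHS: x^3 + 1 x + 1 = 2^3 + 1*2 + 1 mod 5 = 1
LHS = RHS

Yes, on the curve


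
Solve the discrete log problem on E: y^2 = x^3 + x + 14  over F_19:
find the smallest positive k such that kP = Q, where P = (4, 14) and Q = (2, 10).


Enumerate multiples of P until we hit Q = (2, 10):
  1P = (4, 14)
  2P = (1, 15)
  3P = (12, 14)
  4P = (3, 5)
  5P = (17, 2)
  6P = (2, 9)
  7P = (5, 12)
  8P = (14, 6)
  9P = (10, 6)
  10P = (11, 8)
  11P = (9, 12)
  12P = (13, 1)
  13P = (13, 18)
  14P = (9, 7)
  15P = (11, 11)
  16P = (10, 13)
  17P = (14, 13)
  18P = (5, 7)
  19P = (2, 10)
Match found at i = 19.

k = 19


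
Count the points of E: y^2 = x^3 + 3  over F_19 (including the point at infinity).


For each x in F_19, count y with y^2 = x^3 + 0 x + 3 mod 19:
  x = 1: RHS = 4, y in [2, 17]  -> 2 point(s)
  x = 2: RHS = 11, y in [7, 12]  -> 2 point(s)
  x = 3: RHS = 11, y in [7, 12]  -> 2 point(s)
  x = 7: RHS = 4, y in [2, 17]  -> 2 point(s)
  x = 11: RHS = 4, y in [2, 17]  -> 2 point(s)
  x = 14: RHS = 11, y in [7, 12]  -> 2 point(s)
Affine points: 12. Add the point at infinity: total = 13.

#E(F_19) = 13


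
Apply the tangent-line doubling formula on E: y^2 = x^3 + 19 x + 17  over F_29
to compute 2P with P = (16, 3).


Doubling: s = (3 x1^2 + a) / (2 y1)
s = (3*16^2 + 19) / (2*3) mod 29 = 20
x3 = s^2 - 2 x1 mod 29 = 20^2 - 2*16 = 20
y3 = s (x1 - x3) - y1 mod 29 = 20 * (16 - 20) - 3 = 4

2P = (20, 4)


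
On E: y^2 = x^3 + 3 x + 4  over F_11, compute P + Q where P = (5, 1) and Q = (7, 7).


P != Q, so use the chord formula.
s = (y2 - y1) / (x2 - x1) = (6) / (2) mod 11 = 3
x3 = s^2 - x1 - x2 mod 11 = 3^2 - 5 - 7 = 8
y3 = s (x1 - x3) - y1 mod 11 = 3 * (5 - 8) - 1 = 1

P + Q = (8, 1)


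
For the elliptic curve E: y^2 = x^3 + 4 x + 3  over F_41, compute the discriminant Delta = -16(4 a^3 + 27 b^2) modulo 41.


4 a^3 + 27 b^2 = 4*4^3 + 27*3^2 = 256 + 243 = 499
Delta = -16 * (499) = -7984
Delta mod 41 = 11

Delta = 11 (mod 41)


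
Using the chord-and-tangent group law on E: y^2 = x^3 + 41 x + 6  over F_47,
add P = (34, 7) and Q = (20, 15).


P != Q, so use the chord formula.
s = (y2 - y1) / (x2 - x1) = (8) / (33) mod 47 = 33
x3 = s^2 - x1 - x2 mod 47 = 33^2 - 34 - 20 = 1
y3 = s (x1 - x3) - y1 mod 47 = 33 * (34 - 1) - 7 = 1

P + Q = (1, 1)


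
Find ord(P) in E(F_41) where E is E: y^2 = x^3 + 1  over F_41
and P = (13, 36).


Compute successive multiples of P until we hit O:
  1P = (13, 36)
  2P = (7, 37)
  3P = (29, 35)
  4P = (36, 9)
  5P = (25, 28)
  6P = (8, 29)
  7P = (40, 0)
  8P = (8, 12)
  ... (continuing to 14P)
  14P = O

ord(P) = 14


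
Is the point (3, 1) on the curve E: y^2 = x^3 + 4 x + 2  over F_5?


Check whether y^2 = x^3 + 4 x + 2 (mod 5) for (x, y) = (3, 1).
LHS: y^2 = 1^2 mod 5 = 1
RHS: x^3 + 4 x + 2 = 3^3 + 4*3 + 2 mod 5 = 1
LHS = RHS

Yes, on the curve


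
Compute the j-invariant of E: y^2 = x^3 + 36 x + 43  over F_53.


Delta = -16(4 a^3 + 27 b^2) mod 53 = 31
-1728 * (4 a)^3 = -1728 * (4*36)^3 mod 53 = 39
j = 39 * 31^(-1) mod 53 = 44

j = 44 (mod 53)


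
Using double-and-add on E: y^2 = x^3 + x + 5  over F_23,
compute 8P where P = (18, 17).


k = 8 = 1000_2 (binary, LSB first: 0001)
Double-and-add from P = (18, 17):
  bit 0 = 0: acc unchanged = O
  bit 1 = 0: acc unchanged = O
  bit 2 = 0: acc unchanged = O
  bit 3 = 1: acc = O + (19, 11) = (19, 11)

8P = (19, 11)


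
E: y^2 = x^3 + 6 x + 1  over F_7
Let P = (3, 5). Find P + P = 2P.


Doubling: s = (3 x1^2 + a) / (2 y1)
s = (3*3^2 + 6) / (2*5) mod 7 = 4
x3 = s^2 - 2 x1 mod 7 = 4^2 - 2*3 = 3
y3 = s (x1 - x3) - y1 mod 7 = 4 * (3 - 3) - 5 = 2

2P = (3, 2)


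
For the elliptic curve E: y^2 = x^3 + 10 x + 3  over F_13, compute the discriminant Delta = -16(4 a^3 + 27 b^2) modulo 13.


4 a^3 + 27 b^2 = 4*10^3 + 27*3^2 = 4000 + 243 = 4243
Delta = -16 * (4243) = -67888
Delta mod 13 = 11

Delta = 11 (mod 13)


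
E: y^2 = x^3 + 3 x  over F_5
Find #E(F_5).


For each x in F_5, count y with y^2 = x^3 + 3 x + 0 mod 5:
  x = 0: RHS = 0, y in [0]  -> 1 point(s)
  x = 1: RHS = 4, y in [2, 3]  -> 2 point(s)
  x = 2: RHS = 4, y in [2, 3]  -> 2 point(s)
  x = 3: RHS = 1, y in [1, 4]  -> 2 point(s)
  x = 4: RHS = 1, y in [1, 4]  -> 2 point(s)
Affine points: 9. Add the point at infinity: total = 10.

#E(F_5) = 10


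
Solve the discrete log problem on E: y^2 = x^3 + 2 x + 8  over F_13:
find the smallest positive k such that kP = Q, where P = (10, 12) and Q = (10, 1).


Enumerate multiples of P until we hit Q = (10, 1):
  1P = (10, 12)
  2P = (5, 0)
  3P = (10, 1)
Match found at i = 3.

k = 3


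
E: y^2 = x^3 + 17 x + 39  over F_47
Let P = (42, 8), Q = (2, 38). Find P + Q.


P != Q, so use the chord formula.
s = (y2 - y1) / (x2 - x1) = (30) / (7) mod 47 = 11
x3 = s^2 - x1 - x2 mod 47 = 11^2 - 42 - 2 = 30
y3 = s (x1 - x3) - y1 mod 47 = 11 * (42 - 30) - 8 = 30

P + Q = (30, 30)


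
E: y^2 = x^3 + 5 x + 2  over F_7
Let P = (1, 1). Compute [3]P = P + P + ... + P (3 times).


k = 3 = 11_2 (binary, LSB first: 11)
Double-and-add from P = (1, 1):
  bit 0 = 1: acc = O + (1, 1) = (1, 1)
  bit 1 = 1: acc = (1, 1) + (0, 3) = (3, 3)

3P = (3, 3)


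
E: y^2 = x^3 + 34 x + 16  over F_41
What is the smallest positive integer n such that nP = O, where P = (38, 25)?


Compute successive multiples of P until we hit O:
  1P = (38, 25)
  2P = (16, 33)
  3P = (20, 2)
  4P = (25, 3)
  5P = (1, 25)
  6P = (2, 16)
  7P = (19, 31)
  8P = (0, 4)
  ... (continuing to 41P)
  41P = O

ord(P) = 41


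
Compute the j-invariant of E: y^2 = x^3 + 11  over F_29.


Delta = -16(4 a^3 + 27 b^2) mod 29 = 15
-1728 * (4 a)^3 = -1728 * (4*0)^3 mod 29 = 0
j = 0 * 15^(-1) mod 29 = 0

j = 0 (mod 29)


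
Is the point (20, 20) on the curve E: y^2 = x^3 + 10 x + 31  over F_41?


Check whether y^2 = x^3 + 10 x + 31 (mod 41) for (x, y) = (20, 20).
LHS: y^2 = 20^2 mod 41 = 31
RHS: x^3 + 10 x + 31 = 20^3 + 10*20 + 31 mod 41 = 31
LHS = RHS

Yes, on the curve


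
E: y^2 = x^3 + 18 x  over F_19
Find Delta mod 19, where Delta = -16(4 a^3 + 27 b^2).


4 a^3 + 27 b^2 = 4*18^3 + 27*0^2 = 23328 + 0 = 23328
Delta = -16 * (23328) = -373248
Delta mod 19 = 7

Delta = 7 (mod 19)


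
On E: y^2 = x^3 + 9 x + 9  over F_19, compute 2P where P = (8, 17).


Doubling: s = (3 x1^2 + a) / (2 y1)
s = (3*8^2 + 9) / (2*17) mod 19 = 2
x3 = s^2 - 2 x1 mod 19 = 2^2 - 2*8 = 7
y3 = s (x1 - x3) - y1 mod 19 = 2 * (8 - 7) - 17 = 4

2P = (7, 4)


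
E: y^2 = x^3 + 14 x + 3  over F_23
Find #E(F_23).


For each x in F_23, count y with y^2 = x^3 + 14 x + 3 mod 23:
  x = 0: RHS = 3, y in [7, 16]  -> 2 point(s)
  x = 1: RHS = 18, y in [8, 15]  -> 2 point(s)
  x = 2: RHS = 16, y in [4, 19]  -> 2 point(s)
  x = 3: RHS = 3, y in [7, 16]  -> 2 point(s)
  x = 4: RHS = 8, y in [10, 13]  -> 2 point(s)
  x = 6: RHS = 4, y in [2, 21]  -> 2 point(s)
  x = 8: RHS = 6, y in [11, 12]  -> 2 point(s)
  x = 10: RHS = 16, y in [4, 19]  -> 2 point(s)
  x = 11: RHS = 16, y in [4, 19]  -> 2 point(s)
  x = 12: RHS = 13, y in [6, 17]  -> 2 point(s)
  x = 13: RHS = 13, y in [6, 17]  -> 2 point(s)
  x = 15: RHS = 0, y in [0]  -> 1 point(s)
  x = 17: RHS = 2, y in [5, 18]  -> 2 point(s)
  x = 20: RHS = 3, y in [7, 16]  -> 2 point(s)
  x = 21: RHS = 13, y in [6, 17]  -> 2 point(s)
Affine points: 29. Add the point at infinity: total = 30.

#E(F_23) = 30


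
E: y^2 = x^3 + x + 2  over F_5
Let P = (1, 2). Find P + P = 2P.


Doubling: s = (3 x1^2 + a) / (2 y1)
s = (3*1^2 + 1) / (2*2) mod 5 = 1
x3 = s^2 - 2 x1 mod 5 = 1^2 - 2*1 = 4
y3 = s (x1 - x3) - y1 mod 5 = 1 * (1 - 4) - 2 = 0

2P = (4, 0)


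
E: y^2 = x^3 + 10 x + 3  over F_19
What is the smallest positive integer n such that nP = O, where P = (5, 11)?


Compute successive multiples of P until we hit O:
  1P = (5, 11)
  2P = (18, 7)
  3P = (7, 13)
  4P = (8, 5)
  5P = (10, 18)
  6P = (9, 10)
  7P = (11, 0)
  8P = (9, 9)
  ... (continuing to 14P)
  14P = O

ord(P) = 14


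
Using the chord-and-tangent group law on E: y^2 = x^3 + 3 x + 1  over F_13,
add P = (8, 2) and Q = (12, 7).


P != Q, so use the chord formula.
s = (y2 - y1) / (x2 - x1) = (5) / (4) mod 13 = 11
x3 = s^2 - x1 - x2 mod 13 = 11^2 - 8 - 12 = 10
y3 = s (x1 - x3) - y1 mod 13 = 11 * (8 - 10) - 2 = 2

P + Q = (10, 2)


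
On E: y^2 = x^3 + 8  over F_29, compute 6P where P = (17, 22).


k = 6 = 110_2 (binary, LSB first: 011)
Double-and-add from P = (17, 22):
  bit 0 = 0: acc unchanged = O
  bit 1 = 1: acc = O + (2, 4) = (2, 4)
  bit 2 = 1: acc = (2, 4) + (20, 27) = (20, 2)

6P = (20, 2)


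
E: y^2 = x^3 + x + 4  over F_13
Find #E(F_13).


For each x in F_13, count y with y^2 = x^3 + 1 x + 4 mod 13:
  x = 0: RHS = 4, y in [2, 11]  -> 2 point(s)
  x = 2: RHS = 1, y in [1, 12]  -> 2 point(s)
  x = 5: RHS = 4, y in [2, 11]  -> 2 point(s)
  x = 7: RHS = 3, y in [4, 9]  -> 2 point(s)
  x = 8: RHS = 4, y in [2, 11]  -> 2 point(s)
  x = 9: RHS = 1, y in [1, 12]  -> 2 point(s)
  x = 10: RHS = 0, y in [0]  -> 1 point(s)
Affine points: 13. Add the point at infinity: total = 14.

#E(F_13) = 14


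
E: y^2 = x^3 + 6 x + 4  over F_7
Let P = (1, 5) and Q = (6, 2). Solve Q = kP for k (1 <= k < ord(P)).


Enumerate multiples of P until we hit Q = (6, 2):
  1P = (1, 5)
  2P = (0, 5)
  3P = (6, 2)
Match found at i = 3.

k = 3


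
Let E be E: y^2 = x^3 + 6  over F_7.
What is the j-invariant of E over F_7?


Delta = -16(4 a^3 + 27 b^2) mod 7 = 2
-1728 * (4 a)^3 = -1728 * (4*0)^3 mod 7 = 0
j = 0 * 2^(-1) mod 7 = 0

j = 0 (mod 7)


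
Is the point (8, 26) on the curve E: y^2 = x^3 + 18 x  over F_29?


Check whether y^2 = x^3 + 18 x + 0 (mod 29) for (x, y) = (8, 26).
LHS: y^2 = 26^2 mod 29 = 9
RHS: x^3 + 18 x + 0 = 8^3 + 18*8 + 0 mod 29 = 18
LHS != RHS

No, not on the curve


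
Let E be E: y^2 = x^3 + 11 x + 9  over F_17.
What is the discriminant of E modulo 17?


4 a^3 + 27 b^2 = 4*11^3 + 27*9^2 = 5324 + 2187 = 7511
Delta = -16 * (7511) = -120176
Delta mod 17 = 14

Delta = 14 (mod 17)


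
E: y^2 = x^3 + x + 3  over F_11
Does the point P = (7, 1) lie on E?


Check whether y^2 = x^3 + 1 x + 3 (mod 11) for (x, y) = (7, 1).
LHS: y^2 = 1^2 mod 11 = 1
RHS: x^3 + 1 x + 3 = 7^3 + 1*7 + 3 mod 11 = 1
LHS = RHS

Yes, on the curve


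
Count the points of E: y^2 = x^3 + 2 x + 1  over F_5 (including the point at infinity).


For each x in F_5, count y with y^2 = x^3 + 2 x + 1 mod 5:
  x = 0: RHS = 1, y in [1, 4]  -> 2 point(s)
  x = 1: RHS = 4, y in [2, 3]  -> 2 point(s)
  x = 3: RHS = 4, y in [2, 3]  -> 2 point(s)
Affine points: 6. Add the point at infinity: total = 7.

#E(F_5) = 7


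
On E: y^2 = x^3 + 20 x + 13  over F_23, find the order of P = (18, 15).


Compute successive multiples of P until we hit O:
  1P = (18, 15)
  2P = (13, 20)
  3P = (16, 6)
  4P = (15, 10)
  5P = (3, 10)
  6P = (20, 15)
  7P = (8, 8)
  8P = (6, 21)
  ... (continuing to 30P)
  30P = O

ord(P) = 30


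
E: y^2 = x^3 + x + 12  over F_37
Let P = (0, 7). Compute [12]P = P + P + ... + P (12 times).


k = 12 = 1100_2 (binary, LSB first: 0011)
Double-and-add from P = (0, 7):
  bit 0 = 0: acc unchanged = O
  bit 1 = 0: acc unchanged = O
  bit 2 = 1: acc = O + (17, 13) = (17, 13)
  bit 3 = 1: acc = (17, 13) + (6, 7) = (25, 23)

12P = (25, 23)


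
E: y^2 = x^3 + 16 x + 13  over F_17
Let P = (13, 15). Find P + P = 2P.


Doubling: s = (3 x1^2 + a) / (2 y1)
s = (3*13^2 + 16) / (2*15) mod 17 = 1
x3 = s^2 - 2 x1 mod 17 = 1^2 - 2*13 = 9
y3 = s (x1 - x3) - y1 mod 17 = 1 * (13 - 9) - 15 = 6

2P = (9, 6)


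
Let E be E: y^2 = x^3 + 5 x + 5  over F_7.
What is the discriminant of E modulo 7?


4 a^3 + 27 b^2 = 4*5^3 + 27*5^2 = 500 + 675 = 1175
Delta = -16 * (1175) = -18800
Delta mod 7 = 2

Delta = 2 (mod 7)


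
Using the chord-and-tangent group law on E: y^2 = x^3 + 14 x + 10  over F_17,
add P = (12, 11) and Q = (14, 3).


P != Q, so use the chord formula.
s = (y2 - y1) / (x2 - x1) = (9) / (2) mod 17 = 13
x3 = s^2 - x1 - x2 mod 17 = 13^2 - 12 - 14 = 7
y3 = s (x1 - x3) - y1 mod 17 = 13 * (12 - 7) - 11 = 3

P + Q = (7, 3)


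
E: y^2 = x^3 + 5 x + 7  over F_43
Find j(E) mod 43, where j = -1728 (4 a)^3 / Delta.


Delta = -16(4 a^3 + 27 b^2) mod 43 = 29
-1728 * (4 a)^3 = -1728 * (4*5)^3 mod 43 = 27
j = 27 * 29^(-1) mod 43 = 38

j = 38 (mod 43)


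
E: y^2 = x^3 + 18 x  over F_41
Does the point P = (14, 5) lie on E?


Check whether y^2 = x^3 + 18 x + 0 (mod 41) for (x, y) = (14, 5).
LHS: y^2 = 5^2 mod 41 = 25
RHS: x^3 + 18 x + 0 = 14^3 + 18*14 + 0 mod 41 = 3
LHS != RHS

No, not on the curve


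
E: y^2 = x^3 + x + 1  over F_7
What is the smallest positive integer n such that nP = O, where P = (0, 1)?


Compute successive multiples of P until we hit O:
  1P = (0, 1)
  2P = (2, 5)
  3P = (2, 2)
  4P = (0, 6)
  5P = O

ord(P) = 5


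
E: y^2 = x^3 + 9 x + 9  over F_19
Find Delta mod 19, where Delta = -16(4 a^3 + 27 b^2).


4 a^3 + 27 b^2 = 4*9^3 + 27*9^2 = 2916 + 2187 = 5103
Delta = -16 * (5103) = -81648
Delta mod 19 = 14

Delta = 14 (mod 19)


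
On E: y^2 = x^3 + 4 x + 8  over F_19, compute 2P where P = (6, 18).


Doubling: s = (3 x1^2 + a) / (2 y1)
s = (3*6^2 + 4) / (2*18) mod 19 = 1
x3 = s^2 - 2 x1 mod 19 = 1^2 - 2*6 = 8
y3 = s (x1 - x3) - y1 mod 19 = 1 * (6 - 8) - 18 = 18

2P = (8, 18)


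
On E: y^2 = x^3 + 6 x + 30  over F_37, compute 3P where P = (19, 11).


k = 3 = 11_2 (binary, LSB first: 11)
Double-and-add from P = (19, 11):
  bit 0 = 1: acc = O + (19, 11) = (19, 11)
  bit 1 = 1: acc = (19, 11) + (35, 11) = (20, 26)

3P = (20, 26)
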